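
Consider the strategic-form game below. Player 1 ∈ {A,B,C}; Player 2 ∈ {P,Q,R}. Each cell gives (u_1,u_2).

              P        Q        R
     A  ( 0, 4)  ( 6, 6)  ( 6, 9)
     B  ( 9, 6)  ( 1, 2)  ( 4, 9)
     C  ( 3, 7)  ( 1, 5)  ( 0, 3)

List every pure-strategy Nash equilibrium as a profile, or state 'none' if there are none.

(A,P): not NE [P1→B gives 9>0; P2→R gives 9>4]
(A,Q): not NE [P2→R gives 9>6]
(A,R): NE
(B,P): not NE [P2→R gives 9>6]
(B,Q): not NE [P1→A gives 6>1; P2→R gives 9>2]
(B,R): not NE [P1→A gives 6>4]
(C,P): not NE [P1→B gives 9>3]
(C,Q): not NE [P1→A gives 6>1; P2→P gives 7>5]
(C,R): not NE [P1→A gives 6>0; P2→P gives 7>3]

NE set: (A,R)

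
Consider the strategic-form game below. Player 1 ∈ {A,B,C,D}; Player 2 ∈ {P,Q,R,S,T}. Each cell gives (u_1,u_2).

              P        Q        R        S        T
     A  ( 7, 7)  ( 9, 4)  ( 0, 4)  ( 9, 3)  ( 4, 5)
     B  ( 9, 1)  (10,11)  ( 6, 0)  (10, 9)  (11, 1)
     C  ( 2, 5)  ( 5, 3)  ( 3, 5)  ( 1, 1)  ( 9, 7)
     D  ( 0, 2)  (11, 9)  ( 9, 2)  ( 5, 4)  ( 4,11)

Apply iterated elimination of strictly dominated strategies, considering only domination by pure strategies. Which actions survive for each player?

P1 drop A (B beats it: P:9>7 Q:10>9 R:6>0 S:10>9 T:11>4)
P1 drop C (B beats it: P:9>2 Q:10>5 R:6>3 S:10>1 T:11>9)
P2 drop P (Q beats it: B:11>1 D:9>2)
P2 drop R (Q beats it: B:11>0 D:9>2)
P2 drop S (Q beats it: B:11>9 D:9>4)
P1→{B,D} P2→{Q,T}

Survivors P1:{B,D} P2:{Q,T}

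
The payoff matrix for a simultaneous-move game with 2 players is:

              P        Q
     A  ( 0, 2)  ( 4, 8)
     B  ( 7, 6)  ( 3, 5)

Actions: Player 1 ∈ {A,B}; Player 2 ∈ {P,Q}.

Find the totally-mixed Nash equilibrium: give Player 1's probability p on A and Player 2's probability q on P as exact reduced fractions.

P1 indiff ⇒ q·0+(1-q)·4 = q·7+(1-q)·3 ⇒ q(-7) = (1-q)(-1) ⇒ q = 1/8
P2 indiff ⇒ p·2+(1-p)·6 = p·8+(1-p)·5 ⇒ p(-6) = (1-p)(-1) ⇒ p = 1/7

p=1/7, q=1/8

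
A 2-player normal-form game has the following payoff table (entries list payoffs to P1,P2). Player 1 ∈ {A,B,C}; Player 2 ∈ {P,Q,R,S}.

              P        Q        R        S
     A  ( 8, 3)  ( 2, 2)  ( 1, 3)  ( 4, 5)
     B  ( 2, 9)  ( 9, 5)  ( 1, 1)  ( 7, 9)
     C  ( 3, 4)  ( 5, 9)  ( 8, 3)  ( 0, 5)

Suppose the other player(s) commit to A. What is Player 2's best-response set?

P2 best: {S}

u_2(P vs A) = 3
u_2(Q vs A) = 2
u_2(R vs A) = 3
u_2(S vs A) = 5
max payoff 5 at {S}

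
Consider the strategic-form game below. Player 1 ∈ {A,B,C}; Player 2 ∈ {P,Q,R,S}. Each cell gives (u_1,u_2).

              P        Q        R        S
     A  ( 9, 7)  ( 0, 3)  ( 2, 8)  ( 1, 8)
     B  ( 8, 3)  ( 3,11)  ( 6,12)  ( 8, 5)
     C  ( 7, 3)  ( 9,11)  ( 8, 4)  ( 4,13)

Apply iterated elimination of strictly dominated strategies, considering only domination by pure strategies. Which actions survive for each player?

P2 drop P (R beats it: A:8>7 B:12>3 C:4>3)
P1 drop A (B beats it: Q:3>0 R:6>2 S:8>1)
P1→{B,C} P2→{Q,R,S}

Survivors P1:{B,C} P2:{Q,R,S}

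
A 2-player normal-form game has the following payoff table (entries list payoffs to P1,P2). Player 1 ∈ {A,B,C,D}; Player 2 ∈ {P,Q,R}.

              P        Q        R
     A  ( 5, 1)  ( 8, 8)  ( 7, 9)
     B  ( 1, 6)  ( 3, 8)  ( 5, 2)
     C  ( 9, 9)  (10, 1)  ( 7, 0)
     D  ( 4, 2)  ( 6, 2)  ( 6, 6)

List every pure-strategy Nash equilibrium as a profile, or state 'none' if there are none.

Nash profiles: (A,R), (C,P)

(A,P): not NE [P1→C gives 9>5; P2→R gives 9>1]
(A,Q): not NE [P1→C gives 10>8; P2→R gives 9>8]
(A,R): NE
(B,P): not NE [P1→C gives 9>1; P2→Q gives 8>6]
(B,Q): not NE [P1→C gives 10>3]
(B,R): not NE [P1→C gives 7>5; P2→Q gives 8>2]
(C,P): NE
(C,Q): not NE [P2→P gives 9>1]
(C,R): not NE [P2→P gives 9>0]
(D,P): not NE [P1→C gives 9>4; P2→R gives 6>2]
(D,Q): not NE [P1→C gives 10>6; P2→R gives 6>2]
(D,R): not NE [P1→C gives 7>6]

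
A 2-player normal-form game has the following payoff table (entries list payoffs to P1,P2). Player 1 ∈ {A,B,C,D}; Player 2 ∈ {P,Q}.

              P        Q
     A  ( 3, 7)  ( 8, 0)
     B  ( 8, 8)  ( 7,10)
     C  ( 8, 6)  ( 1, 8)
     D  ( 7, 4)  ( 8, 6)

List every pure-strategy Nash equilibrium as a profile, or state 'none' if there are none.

(A,P): not NE [P1→C gives 8>3]
(A,Q): not NE [P2→P gives 7>0]
(B,P): not NE [P2→Q gives 10>8]
(B,Q): not NE [P1→D gives 8>7]
(C,P): not NE [P2→Q gives 8>6]
(C,Q): not NE [P1→D gives 8>1]
(D,P): not NE [P1→C gives 8>7; P2→Q gives 6>4]
(D,Q): NE

PSNE = {(D,Q)}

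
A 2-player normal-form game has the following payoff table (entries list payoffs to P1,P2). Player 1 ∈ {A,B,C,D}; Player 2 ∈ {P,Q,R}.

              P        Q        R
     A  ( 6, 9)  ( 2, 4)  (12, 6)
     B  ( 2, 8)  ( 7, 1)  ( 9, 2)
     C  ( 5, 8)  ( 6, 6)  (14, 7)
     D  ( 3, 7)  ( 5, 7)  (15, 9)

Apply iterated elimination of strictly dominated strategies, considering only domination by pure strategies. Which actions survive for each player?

Survivors P1:{A,C,D} P2:{P,R}

P2 drop Q (R beats it: A:6>4 B:2>1 C:7>6 D:9>7)
P1 drop B (A beats it: P:6>2 R:12>9)
P1→{A,C,D} P2→{P,R}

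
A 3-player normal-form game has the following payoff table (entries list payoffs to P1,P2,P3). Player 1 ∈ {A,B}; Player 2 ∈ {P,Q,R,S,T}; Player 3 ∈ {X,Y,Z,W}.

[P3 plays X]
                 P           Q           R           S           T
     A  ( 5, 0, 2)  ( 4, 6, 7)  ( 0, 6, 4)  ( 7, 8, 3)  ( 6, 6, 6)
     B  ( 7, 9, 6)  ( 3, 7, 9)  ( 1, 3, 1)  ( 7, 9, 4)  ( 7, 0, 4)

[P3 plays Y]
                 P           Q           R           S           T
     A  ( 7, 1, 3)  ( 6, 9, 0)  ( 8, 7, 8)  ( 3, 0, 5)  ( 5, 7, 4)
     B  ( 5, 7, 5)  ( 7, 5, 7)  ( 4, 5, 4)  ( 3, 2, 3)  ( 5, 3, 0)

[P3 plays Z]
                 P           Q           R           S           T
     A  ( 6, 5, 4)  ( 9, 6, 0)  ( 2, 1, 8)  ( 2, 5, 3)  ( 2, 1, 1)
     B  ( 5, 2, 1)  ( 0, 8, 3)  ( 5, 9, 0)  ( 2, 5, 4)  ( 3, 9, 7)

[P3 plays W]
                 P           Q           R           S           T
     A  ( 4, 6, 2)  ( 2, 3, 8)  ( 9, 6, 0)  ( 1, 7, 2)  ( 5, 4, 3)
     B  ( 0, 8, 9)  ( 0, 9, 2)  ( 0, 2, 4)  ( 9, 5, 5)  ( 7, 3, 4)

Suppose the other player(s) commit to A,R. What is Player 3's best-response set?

BR_3 = {Y,Z}

u_3(X vs A,R) = 4
u_3(Y vs A,R) = 8
u_3(Z vs A,R) = 8
u_3(W vs A,R) = 0
max payoff 8 at {Y,Z}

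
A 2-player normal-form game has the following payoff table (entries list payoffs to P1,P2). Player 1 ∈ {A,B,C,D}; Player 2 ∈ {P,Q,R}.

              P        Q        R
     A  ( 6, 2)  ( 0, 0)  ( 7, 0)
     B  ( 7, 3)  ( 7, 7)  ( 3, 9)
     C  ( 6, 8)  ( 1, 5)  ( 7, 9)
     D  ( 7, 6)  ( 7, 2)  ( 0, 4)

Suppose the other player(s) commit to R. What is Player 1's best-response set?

u_1(A vs R) = 7
u_1(B vs R) = 3
u_1(C vs R) = 7
u_1(D vs R) = 0
max payoff 7 at {A,C}

argmax u_1 = {A,C}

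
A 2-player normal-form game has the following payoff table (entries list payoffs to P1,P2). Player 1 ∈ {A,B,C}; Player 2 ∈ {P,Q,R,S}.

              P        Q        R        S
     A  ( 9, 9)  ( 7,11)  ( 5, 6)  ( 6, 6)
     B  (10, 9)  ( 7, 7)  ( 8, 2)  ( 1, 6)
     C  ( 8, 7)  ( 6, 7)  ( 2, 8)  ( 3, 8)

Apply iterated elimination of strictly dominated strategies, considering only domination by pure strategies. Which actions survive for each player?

Survivors P1:{A,B} P2:{P,Q}

P1 drop C (A beats it: P:9>8 Q:7>6 R:5>2 S:6>3)
P2 drop R (P beats it: A:9>6 B:9>2)
P2 drop S (P beats it: A:9>6 B:9>6)
P1→{A,B} P2→{P,Q}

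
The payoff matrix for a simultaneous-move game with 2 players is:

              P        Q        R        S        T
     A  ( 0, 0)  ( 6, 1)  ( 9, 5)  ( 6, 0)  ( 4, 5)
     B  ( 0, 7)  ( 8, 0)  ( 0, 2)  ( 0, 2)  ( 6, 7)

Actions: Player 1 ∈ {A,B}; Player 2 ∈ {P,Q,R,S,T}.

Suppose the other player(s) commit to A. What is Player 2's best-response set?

argmax u_2 = {R,T}

u_2(P vs A) = 0
u_2(Q vs A) = 1
u_2(R vs A) = 5
u_2(S vs A) = 0
u_2(T vs A) = 5
max payoff 5 at {R,T}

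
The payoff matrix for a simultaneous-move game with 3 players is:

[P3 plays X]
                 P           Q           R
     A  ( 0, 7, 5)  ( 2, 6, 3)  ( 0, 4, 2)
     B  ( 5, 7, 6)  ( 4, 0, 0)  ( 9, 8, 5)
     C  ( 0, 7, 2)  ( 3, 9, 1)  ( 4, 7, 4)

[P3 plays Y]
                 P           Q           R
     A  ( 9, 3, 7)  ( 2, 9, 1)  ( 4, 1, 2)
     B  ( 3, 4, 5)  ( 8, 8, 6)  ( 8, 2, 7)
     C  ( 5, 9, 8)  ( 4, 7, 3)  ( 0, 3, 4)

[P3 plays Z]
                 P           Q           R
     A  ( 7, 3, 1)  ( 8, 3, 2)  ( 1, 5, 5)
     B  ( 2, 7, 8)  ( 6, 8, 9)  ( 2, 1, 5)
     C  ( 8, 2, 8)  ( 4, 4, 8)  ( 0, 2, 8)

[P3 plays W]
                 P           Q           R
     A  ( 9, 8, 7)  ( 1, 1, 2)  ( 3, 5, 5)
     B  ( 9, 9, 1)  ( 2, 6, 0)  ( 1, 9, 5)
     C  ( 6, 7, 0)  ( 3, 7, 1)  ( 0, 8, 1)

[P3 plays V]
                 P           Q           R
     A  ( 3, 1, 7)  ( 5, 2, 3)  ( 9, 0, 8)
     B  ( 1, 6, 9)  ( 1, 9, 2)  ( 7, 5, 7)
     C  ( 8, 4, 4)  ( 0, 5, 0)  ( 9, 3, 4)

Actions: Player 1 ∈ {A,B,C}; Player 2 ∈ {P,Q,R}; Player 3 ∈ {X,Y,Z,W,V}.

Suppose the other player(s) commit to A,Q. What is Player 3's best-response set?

u_3(X vs A,Q) = 3
u_3(Y vs A,Q) = 1
u_3(Z vs A,Q) = 2
u_3(W vs A,Q) = 2
u_3(V vs A,Q) = 3
max payoff 3 at {X,V}

P3 best: {X,V}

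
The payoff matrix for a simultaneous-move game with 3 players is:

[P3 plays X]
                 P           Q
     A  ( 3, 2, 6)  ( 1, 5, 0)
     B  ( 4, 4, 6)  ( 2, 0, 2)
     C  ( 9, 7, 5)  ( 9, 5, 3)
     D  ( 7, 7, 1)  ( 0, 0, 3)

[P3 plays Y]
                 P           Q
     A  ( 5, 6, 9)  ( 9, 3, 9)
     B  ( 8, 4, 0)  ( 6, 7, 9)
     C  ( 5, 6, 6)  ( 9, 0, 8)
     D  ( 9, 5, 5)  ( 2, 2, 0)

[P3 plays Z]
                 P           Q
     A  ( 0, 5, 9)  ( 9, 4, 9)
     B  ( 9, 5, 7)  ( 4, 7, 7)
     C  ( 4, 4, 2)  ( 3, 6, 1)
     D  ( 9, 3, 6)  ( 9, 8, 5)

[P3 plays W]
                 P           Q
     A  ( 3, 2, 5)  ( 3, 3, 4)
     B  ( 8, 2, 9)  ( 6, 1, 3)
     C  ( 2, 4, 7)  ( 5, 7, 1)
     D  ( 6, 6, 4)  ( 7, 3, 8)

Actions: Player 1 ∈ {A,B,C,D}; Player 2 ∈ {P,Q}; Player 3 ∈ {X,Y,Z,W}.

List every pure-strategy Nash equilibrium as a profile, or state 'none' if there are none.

NE set: (B,P,W)

(A,P,X): not NE [P1→C gives 9>3; P2→Q gives 5>2; P3→Z gives 9>6]
(A,P,Y): not NE [P1→D gives 9>5]
(A,P,Z): not NE [P1→D gives 9>0]
(A,P,W): not NE [P1→B gives 8>3; P2→Q gives 3>2; P3→Z gives 9>5]
(A,Q,X): not NE [P1→C gives 9>1; P3→Z gives 9>0]
(A,Q,Y): not NE [P2→P gives 6>3]
(A,Q,Z): not NE [P2→P gives 5>4]
(A,Q,W): not NE [P1→D gives 7>3; P3→Z gives 9>4]
(B,P,X): not NE [P1→C gives 9>4; P3→W gives 9>6]
(B,P,Y): not NE [P1→D gives 9>8; P2→Q gives 7>4; P3→W gives 9>0]
(B,P,Z): not NE [P2→Q gives 7>5; P3→W gives 9>7]
(B,P,W): NE
(B,Q,X): not NE [P1→C gives 9>2; P2→P gives 4>0; P3→Y gives 9>2]
(B,Q,Y): not NE [P1→C gives 9>6]
(B,Q,Z): not NE [P1→D gives 9>4; P3→Y gives 9>7]
(B,Q,W): not NE [P1→D gives 7>6; P2→P gives 2>1; P3→Y gives 9>3]
(C,P,X): not NE [P3→W gives 7>5]
(C,P,Y): not NE [P1→D gives 9>5; P3→W gives 7>6]
(C,P,Z): not NE [P1→D gives 9>4; P2→Q gives 6>4; P3→W gives 7>2]
(C,P,W): not NE [P1→B gives 8>2; P2→Q gives 7>4]
(C,Q,X): not NE [P2→P gives 7>5; P3→Y gives 8>3]
(C,Q,Y): not NE [P2→P gives 6>0]
(C,Q,Z): not NE [P1→D gives 9>3; P3→Y gives 8>1]
(C,Q,W): not NE [P1→D gives 7>5; P3→Y gives 8>1]
(D,P,X): not NE [P1→C gives 9>7; P3→Z gives 6>1]
(D,P,Y): not NE [P3→Z gives 6>5]
(D,P,Z): not NE [P2→Q gives 8>3]
(D,P,W): not NE [P1→B gives 8>6; P3→Z gives 6>4]
(D,Q,X): not NE [P1→C gives 9>0; P2→P gives 7>0; P3→W gives 8>3]
(D,Q,Y): not NE [P1→C gives 9>2; P2→P gives 5>2; P3→W gives 8>0]
(D,Q,Z): not NE [P3→W gives 8>5]
(D,Q,W): not NE [P2→P gives 6>3]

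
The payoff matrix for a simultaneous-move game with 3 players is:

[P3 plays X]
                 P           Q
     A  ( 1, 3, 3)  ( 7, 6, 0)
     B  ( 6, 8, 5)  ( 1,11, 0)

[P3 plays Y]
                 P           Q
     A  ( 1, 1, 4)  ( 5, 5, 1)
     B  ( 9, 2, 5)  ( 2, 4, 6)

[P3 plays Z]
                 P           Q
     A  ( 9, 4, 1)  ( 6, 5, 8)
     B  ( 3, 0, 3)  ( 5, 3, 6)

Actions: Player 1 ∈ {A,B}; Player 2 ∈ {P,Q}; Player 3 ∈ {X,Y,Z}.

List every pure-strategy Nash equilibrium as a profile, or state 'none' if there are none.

PSNE = {(A,Q,Z)}

(A,P,X): not NE [P1→B gives 6>1; P2→Q gives 6>3; P3→Y gives 4>3]
(A,P,Y): not NE [P1→B gives 9>1; P2→Q gives 5>1]
(A,P,Z): not NE [P2→Q gives 5>4; P3→Y gives 4>1]
(A,Q,X): not NE [P3→Z gives 8>0]
(A,Q,Y): not NE [P3→Z gives 8>1]
(A,Q,Z): NE
(B,P,X): not NE [P2→Q gives 11>8]
(B,P,Y): not NE [P2→Q gives 4>2]
(B,P,Z): not NE [P1→A gives 9>3; P2→Q gives 3>0; P3→Y gives 5>3]
(B,Q,X): not NE [P1→A gives 7>1; P3→Z gives 6>0]
(B,Q,Y): not NE [P1→A gives 5>2]
(B,Q,Z): not NE [P1→A gives 6>5]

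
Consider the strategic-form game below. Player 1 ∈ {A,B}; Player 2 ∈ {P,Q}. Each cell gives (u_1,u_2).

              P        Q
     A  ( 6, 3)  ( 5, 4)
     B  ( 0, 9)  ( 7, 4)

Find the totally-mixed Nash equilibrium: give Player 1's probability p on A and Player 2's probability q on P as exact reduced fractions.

(p,q) = (5/6, 1/4)

P1 indiff ⇒ q·6+(1-q)·5 = q·0+(1-q)·7 ⇒ q(6) = (1-q)(2) ⇒ q = 1/4
P2 indiff ⇒ p·3+(1-p)·9 = p·4+(1-p)·4 ⇒ p(-1) = (1-p)(-5) ⇒ p = 5/6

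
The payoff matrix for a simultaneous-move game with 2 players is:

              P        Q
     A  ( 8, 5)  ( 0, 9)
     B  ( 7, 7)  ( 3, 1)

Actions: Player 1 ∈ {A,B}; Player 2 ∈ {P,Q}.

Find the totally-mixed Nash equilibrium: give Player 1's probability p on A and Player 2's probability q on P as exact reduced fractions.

P1 mixes 3/5 on A; P2 mixes 3/4 on P

P1 indiff ⇒ q·8+(1-q)·0 = q·7+(1-q)·3 ⇒ q(1) = (1-q)(3) ⇒ q = 3/4
P2 indiff ⇒ p·5+(1-p)·7 = p·9+(1-p)·1 ⇒ p(-4) = (1-p)(-6) ⇒ p = 3/5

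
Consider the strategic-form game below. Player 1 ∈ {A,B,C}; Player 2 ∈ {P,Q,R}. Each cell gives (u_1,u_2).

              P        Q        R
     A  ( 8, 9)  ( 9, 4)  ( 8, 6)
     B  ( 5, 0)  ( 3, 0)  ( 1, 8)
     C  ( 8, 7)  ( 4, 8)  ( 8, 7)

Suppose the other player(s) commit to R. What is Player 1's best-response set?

u_1(A vs R) = 8
u_1(B vs R) = 1
u_1(C vs R) = 8
max payoff 8 at {A,C}

P1 best: {A,C}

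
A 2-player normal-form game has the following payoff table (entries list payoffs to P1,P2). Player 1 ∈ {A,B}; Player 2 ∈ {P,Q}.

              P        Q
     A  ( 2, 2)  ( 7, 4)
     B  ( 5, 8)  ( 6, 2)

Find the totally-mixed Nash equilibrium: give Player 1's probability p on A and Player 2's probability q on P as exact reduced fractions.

p=3/4, q=1/4

P1 indiff ⇒ q·2+(1-q)·7 = q·5+(1-q)·6 ⇒ q(-3) = (1-q)(-1) ⇒ q = 1/4
P2 indiff ⇒ p·2+(1-p)·8 = p·4+(1-p)·2 ⇒ p(-2) = (1-p)(-6) ⇒ p = 3/4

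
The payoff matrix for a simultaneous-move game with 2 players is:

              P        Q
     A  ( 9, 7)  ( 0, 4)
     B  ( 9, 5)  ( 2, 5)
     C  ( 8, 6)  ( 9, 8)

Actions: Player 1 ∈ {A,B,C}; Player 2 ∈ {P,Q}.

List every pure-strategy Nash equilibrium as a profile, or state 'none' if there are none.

Nash profiles: (A,P), (B,P), (C,Q)

(A,P): NE
(A,Q): not NE [P1→C gives 9>0; P2→P gives 7>4]
(B,P): NE
(B,Q): not NE [P1→C gives 9>2]
(C,P): not NE [P1→B gives 9>8; P2→Q gives 8>6]
(C,Q): NE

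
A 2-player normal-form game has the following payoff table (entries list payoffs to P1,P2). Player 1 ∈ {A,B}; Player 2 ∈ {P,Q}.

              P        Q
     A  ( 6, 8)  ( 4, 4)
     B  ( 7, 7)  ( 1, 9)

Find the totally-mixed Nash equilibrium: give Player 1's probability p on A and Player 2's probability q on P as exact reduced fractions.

P1 indiff ⇒ q·6+(1-q)·4 = q·7+(1-q)·1 ⇒ q(-1) = (1-q)(-3) ⇒ q = 3/4
P2 indiff ⇒ p·8+(1-p)·7 = p·4+(1-p)·9 ⇒ p(4) = (1-p)(2) ⇒ p = 1/3

(p,q) = (1/3, 3/4)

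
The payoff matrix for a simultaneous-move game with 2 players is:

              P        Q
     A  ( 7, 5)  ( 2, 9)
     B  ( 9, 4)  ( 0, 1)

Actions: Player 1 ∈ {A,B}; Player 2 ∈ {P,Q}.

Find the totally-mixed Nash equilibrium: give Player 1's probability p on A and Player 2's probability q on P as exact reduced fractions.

P1 indiff ⇒ q·7+(1-q)·2 = q·9+(1-q)·0 ⇒ q(-2) = (1-q)(-2) ⇒ q = 1/2
P2 indiff ⇒ p·5+(1-p)·4 = p·9+(1-p)·1 ⇒ p(-4) = (1-p)(-3) ⇒ p = 3/7

(p,q) = (3/7, 1/2)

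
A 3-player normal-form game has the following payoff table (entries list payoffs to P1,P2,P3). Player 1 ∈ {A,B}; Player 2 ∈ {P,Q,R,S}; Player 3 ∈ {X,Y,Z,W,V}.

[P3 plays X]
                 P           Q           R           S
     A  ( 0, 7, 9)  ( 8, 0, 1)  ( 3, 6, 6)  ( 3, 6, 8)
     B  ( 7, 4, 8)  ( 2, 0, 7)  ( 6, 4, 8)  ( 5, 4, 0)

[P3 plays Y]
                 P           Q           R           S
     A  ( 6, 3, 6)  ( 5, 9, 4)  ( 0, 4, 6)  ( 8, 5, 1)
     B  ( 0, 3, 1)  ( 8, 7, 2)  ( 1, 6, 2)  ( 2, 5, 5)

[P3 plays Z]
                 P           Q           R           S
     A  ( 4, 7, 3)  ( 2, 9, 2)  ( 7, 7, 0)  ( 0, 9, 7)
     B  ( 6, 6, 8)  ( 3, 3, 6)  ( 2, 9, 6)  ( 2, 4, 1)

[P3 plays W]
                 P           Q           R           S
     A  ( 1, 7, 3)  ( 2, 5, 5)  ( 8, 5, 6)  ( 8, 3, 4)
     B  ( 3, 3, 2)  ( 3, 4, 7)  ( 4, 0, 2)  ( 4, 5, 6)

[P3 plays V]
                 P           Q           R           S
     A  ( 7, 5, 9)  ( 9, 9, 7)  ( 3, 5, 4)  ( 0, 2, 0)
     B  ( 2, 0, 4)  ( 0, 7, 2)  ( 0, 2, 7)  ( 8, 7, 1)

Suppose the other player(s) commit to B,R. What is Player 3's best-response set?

P3 best: {X}

u_3(X vs B,R) = 8
u_3(Y vs B,R) = 2
u_3(Z vs B,R) = 6
u_3(W vs B,R) = 2
u_3(V vs B,R) = 7
max payoff 8 at {X}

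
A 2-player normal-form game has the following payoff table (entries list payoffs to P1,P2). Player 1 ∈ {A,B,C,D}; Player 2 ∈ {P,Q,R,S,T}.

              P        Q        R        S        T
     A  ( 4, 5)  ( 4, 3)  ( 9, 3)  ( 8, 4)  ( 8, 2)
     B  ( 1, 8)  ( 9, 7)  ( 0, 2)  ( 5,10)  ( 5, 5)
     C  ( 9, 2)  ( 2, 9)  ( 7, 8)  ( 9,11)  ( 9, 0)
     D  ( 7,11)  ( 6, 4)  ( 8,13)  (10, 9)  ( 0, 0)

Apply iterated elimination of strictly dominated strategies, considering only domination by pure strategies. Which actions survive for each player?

P2 drop Q (S beats it: A:4>3 B:10>7 C:11>9 D:9>4)
P1 drop B (A beats it: P:4>1 R:9>0 S:8>5 T:8>5)
P2 drop T (P beats it: A:5>2 C:2>0 D:11>0)
P1→{A,C,D} P2→{P,R,S}

Remaining: P1:{A,C,D} P2:{P,R,S}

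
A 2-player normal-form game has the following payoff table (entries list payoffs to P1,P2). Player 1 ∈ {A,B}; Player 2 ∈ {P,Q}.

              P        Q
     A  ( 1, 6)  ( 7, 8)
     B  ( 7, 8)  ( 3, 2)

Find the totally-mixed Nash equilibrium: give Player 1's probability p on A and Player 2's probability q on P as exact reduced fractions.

P1 indiff ⇒ q·1+(1-q)·7 = q·7+(1-q)·3 ⇒ q(-6) = (1-q)(-4) ⇒ q = 2/5
P2 indiff ⇒ p·6+(1-p)·8 = p·8+(1-p)·2 ⇒ p(-2) = (1-p)(-6) ⇒ p = 3/4

(p,q) = (3/4, 2/5)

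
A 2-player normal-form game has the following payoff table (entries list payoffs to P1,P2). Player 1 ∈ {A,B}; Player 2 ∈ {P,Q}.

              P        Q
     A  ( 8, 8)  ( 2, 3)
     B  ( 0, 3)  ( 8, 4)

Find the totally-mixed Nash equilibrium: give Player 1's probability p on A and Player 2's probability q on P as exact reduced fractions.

p=1/6, q=3/7

P1 indiff ⇒ q·8+(1-q)·2 = q·0+(1-q)·8 ⇒ q(8) = (1-q)(6) ⇒ q = 3/7
P2 indiff ⇒ p·8+(1-p)·3 = p·3+(1-p)·4 ⇒ p(5) = (1-p)(1) ⇒ p = 1/6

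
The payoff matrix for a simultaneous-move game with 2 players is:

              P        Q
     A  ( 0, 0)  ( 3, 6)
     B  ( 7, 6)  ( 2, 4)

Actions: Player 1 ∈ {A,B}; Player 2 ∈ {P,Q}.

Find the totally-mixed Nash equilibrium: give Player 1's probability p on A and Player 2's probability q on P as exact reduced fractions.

(p,q) = (1/4, 1/8)

P1 indiff ⇒ q·0+(1-q)·3 = q·7+(1-q)·2 ⇒ q(-7) = (1-q)(-1) ⇒ q = 1/8
P2 indiff ⇒ p·0+(1-p)·6 = p·6+(1-p)·4 ⇒ p(-6) = (1-p)(-2) ⇒ p = 1/4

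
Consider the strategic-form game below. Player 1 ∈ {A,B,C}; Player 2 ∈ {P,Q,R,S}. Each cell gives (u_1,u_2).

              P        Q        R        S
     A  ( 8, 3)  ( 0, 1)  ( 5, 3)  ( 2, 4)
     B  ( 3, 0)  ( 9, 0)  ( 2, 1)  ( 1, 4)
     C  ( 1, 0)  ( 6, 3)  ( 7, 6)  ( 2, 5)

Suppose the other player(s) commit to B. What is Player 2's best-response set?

u_2(P vs B) = 0
u_2(Q vs B) = 0
u_2(R vs B) = 1
u_2(S vs B) = 4
max payoff 4 at {S}

BR_2 = {S}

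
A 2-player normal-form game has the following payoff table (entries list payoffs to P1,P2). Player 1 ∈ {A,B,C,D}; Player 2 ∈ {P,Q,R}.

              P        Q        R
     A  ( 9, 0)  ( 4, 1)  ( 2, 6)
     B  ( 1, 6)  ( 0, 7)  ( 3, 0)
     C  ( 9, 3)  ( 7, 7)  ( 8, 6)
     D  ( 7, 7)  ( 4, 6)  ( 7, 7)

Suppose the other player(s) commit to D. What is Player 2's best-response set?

u_2(P vs D) = 7
u_2(Q vs D) = 6
u_2(R vs D) = 7
max payoff 7 at {P,R}

BR_2 = {P,R}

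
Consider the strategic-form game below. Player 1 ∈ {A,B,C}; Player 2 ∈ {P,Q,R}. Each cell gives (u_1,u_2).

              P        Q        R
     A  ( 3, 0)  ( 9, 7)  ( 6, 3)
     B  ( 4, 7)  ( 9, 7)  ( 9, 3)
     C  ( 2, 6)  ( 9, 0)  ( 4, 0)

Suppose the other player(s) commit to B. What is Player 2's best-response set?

u_2(P vs B) = 7
u_2(Q vs B) = 7
u_2(R vs B) = 3
max payoff 7 at {P,Q}

argmax u_2 = {P,Q}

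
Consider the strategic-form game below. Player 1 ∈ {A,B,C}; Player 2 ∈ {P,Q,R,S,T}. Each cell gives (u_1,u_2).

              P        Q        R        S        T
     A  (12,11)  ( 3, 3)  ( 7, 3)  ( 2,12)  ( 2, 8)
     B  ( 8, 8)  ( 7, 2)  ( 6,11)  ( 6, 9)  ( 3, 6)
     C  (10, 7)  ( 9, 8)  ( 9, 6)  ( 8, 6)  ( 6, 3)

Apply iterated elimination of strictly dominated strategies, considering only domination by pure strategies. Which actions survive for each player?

P1 drop B (C beats it: P:10>8 Q:9>7 R:9>6 S:8>6 T:6>3)
P2 drop R (P beats it: A:11>3 C:7>6)
P2 drop T (P beats it: A:11>8 C:7>3)
P1→{A,C} P2→{P,Q,S}

IESDS → P1:{A,C} P2:{P,Q,S}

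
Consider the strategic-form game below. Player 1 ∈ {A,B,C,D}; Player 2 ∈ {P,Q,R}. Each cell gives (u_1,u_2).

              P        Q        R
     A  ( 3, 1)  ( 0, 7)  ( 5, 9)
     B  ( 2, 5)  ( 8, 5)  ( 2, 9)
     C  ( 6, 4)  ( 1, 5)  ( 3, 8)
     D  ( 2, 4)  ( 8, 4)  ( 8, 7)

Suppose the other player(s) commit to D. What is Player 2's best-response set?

u_2(P vs D) = 4
u_2(Q vs D) = 4
u_2(R vs D) = 7
max payoff 7 at {R}

P2 best: {R}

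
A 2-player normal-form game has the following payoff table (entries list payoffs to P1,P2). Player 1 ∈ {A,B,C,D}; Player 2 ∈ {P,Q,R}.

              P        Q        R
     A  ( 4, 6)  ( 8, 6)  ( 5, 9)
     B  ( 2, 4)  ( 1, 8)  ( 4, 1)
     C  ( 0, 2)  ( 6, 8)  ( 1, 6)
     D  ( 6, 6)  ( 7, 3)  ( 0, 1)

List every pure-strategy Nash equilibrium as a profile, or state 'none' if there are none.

(A,P): not NE [P1→D gives 6>4; P2→R gives 9>6]
(A,Q): not NE [P2→R gives 9>6]
(A,R): NE
(B,P): not NE [P1→D gives 6>2; P2→Q gives 8>4]
(B,Q): not NE [P1→A gives 8>1]
(B,R): not NE [P1→A gives 5>4; P2→Q gives 8>1]
(C,P): not NE [P1→D gives 6>0; P2→Q gives 8>2]
(C,Q): not NE [P1→A gives 8>6]
(C,R): not NE [P1→A gives 5>1; P2→Q gives 8>6]
(D,P): NE
(D,Q): not NE [P1→A gives 8>7; P2→P gives 6>3]
(D,R): not NE [P1→A gives 5>0; P2→P gives 6>1]

Nash profiles: (A,R), (D,P)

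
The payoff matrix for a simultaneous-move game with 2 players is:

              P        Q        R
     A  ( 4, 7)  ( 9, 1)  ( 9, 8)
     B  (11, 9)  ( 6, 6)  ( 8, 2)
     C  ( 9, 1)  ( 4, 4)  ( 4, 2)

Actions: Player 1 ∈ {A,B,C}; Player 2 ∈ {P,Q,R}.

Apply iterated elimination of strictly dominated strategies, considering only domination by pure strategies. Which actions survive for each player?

P1 drop C (B beats it: P:11>9 Q:6>4 R:8>4)
P2 drop Q (P beats it: A:7>1 B:9>6)
P1→{A,B} P2→{P,R}

IESDS → P1:{A,B} P2:{P,R}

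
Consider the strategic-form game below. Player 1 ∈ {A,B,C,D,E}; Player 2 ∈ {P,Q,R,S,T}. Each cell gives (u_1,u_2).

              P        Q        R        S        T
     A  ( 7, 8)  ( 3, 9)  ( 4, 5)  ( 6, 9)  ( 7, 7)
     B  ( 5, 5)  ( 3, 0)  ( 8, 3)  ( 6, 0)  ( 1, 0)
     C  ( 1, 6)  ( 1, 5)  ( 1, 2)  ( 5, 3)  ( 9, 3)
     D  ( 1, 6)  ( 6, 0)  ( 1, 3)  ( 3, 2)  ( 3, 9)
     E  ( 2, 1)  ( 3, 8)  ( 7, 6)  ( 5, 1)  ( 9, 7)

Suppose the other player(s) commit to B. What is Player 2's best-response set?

P2 best: {P}

u_2(P vs B) = 5
u_2(Q vs B) = 0
u_2(R vs B) = 3
u_2(S vs B) = 0
u_2(T vs B) = 0
max payoff 5 at {P}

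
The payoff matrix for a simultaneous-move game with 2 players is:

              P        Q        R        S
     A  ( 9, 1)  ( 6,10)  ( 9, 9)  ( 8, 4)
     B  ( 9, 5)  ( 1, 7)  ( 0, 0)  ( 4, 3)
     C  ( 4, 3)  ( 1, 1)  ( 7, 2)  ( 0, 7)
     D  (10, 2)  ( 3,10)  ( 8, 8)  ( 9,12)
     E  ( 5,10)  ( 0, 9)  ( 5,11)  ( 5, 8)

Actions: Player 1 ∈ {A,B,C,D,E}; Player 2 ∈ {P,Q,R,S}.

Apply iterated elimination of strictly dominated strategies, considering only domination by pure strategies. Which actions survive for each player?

P1 drop B (D beats it: P:10>9 Q:3>1 R:8>0 S:9>4)
P1 drop C (A beats it: P:9>4 Q:6>1 R:9>7 S:8>0)
P1 drop E (A beats it: P:9>5 Q:6>0 R:9>5 S:8>5)
P2 drop P (Q beats it: A:10>1 D:10>2)
P2 drop R (Q beats it: A:10>9 D:10>8)
P1→{A,D} P2→{Q,S}

IESDS → P1:{A,D} P2:{Q,S}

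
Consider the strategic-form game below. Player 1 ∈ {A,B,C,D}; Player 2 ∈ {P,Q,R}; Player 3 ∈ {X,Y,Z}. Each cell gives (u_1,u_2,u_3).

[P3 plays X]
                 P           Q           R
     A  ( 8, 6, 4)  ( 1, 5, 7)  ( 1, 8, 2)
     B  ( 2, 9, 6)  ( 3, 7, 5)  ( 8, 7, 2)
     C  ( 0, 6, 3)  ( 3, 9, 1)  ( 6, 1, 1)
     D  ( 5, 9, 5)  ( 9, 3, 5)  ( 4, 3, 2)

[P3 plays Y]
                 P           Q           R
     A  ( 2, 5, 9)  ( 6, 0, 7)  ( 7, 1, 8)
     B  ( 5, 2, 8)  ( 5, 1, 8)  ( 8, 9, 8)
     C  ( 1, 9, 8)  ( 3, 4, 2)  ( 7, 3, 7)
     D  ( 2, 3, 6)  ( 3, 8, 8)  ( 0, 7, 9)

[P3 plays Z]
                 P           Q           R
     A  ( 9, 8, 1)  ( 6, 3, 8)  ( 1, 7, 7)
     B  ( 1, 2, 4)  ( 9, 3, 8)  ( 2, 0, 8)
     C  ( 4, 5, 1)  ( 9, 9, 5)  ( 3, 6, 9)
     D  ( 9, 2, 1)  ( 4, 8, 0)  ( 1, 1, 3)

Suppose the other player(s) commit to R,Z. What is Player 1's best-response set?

P1 best: {C}

u_1(A vs R,Z) = 1
u_1(B vs R,Z) = 2
u_1(C vs R,Z) = 3
u_1(D vs R,Z) = 1
max payoff 3 at {C}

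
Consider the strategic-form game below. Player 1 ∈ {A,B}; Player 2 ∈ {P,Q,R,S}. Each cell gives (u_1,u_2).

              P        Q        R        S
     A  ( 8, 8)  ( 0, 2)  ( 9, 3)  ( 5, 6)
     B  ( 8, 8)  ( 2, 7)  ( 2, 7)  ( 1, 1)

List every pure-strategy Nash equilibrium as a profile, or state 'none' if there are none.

(A,P): NE
(A,Q): not NE [P1→B gives 2>0; P2→P gives 8>2]
(A,R): not NE [P2→P gives 8>3]
(A,S): not NE [P2→P gives 8>6]
(B,P): NE
(B,Q): not NE [P2→P gives 8>7]
(B,R): not NE [P1→A gives 9>2; P2→P gives 8>7]
(B,S): not NE [P1→A gives 5>1; P2→P gives 8>1]

Nash profiles: (A,P), (B,P)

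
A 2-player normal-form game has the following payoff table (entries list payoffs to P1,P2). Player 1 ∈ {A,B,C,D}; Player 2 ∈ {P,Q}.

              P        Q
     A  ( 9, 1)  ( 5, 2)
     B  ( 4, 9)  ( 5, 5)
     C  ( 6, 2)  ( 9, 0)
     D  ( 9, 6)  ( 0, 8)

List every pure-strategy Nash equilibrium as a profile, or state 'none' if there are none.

Equilibria: none

(A,P): not NE [P2→Q gives 2>1]
(A,Q): not NE [P1→C gives 9>5]
(B,P): not NE [P1→D gives 9>4]
(B,Q): not NE [P1→C gives 9>5; P2→P gives 9>5]
(C,P): not NE [P1→D gives 9>6]
(C,Q): not NE [P2→P gives 2>0]
(D,P): not NE [P2→Q gives 8>6]
(D,Q): not NE [P1→C gives 9>0]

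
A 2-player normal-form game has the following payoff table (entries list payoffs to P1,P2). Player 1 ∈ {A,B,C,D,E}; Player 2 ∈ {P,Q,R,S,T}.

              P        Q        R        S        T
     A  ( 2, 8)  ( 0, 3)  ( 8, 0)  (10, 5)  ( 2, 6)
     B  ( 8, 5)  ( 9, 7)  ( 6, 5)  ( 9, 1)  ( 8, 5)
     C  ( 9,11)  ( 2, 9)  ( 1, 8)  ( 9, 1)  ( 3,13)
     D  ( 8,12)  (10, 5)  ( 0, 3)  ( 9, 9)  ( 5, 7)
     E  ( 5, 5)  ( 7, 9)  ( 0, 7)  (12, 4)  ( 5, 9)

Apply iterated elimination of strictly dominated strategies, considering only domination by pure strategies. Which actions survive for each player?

P2 drop R (Q beats it: A:3>0 B:7>5 C:9>8 D:5>3 E:9>7)
P1 drop A (E beats it: P:5>2 Q:7>0 S:12>10 T:5>2)
P2 drop S (P beats it: B:5>1 C:11>1 D:12>9 E:5>4)
P1 drop E (B beats it: P:8>5 Q:9>7 T:8>5)
P1→{B,C,D} P2→{P,Q,T}

Remaining: P1:{B,C,D} P2:{P,Q,T}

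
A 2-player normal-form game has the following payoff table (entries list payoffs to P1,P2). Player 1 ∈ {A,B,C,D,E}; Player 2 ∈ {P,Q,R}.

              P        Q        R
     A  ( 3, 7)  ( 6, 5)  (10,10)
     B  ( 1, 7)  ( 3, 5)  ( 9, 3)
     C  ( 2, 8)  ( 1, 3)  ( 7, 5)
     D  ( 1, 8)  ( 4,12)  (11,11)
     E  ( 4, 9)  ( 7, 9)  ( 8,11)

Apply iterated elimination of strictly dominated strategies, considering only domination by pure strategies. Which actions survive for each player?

P1 drop B (A beats it: P:3>1 Q:6>3 R:10>9)
P1 drop C (A beats it: P:3>2 Q:6>1 R:10>7)
P2 drop P (R beats it: A:10>7 D:11>8 E:11>9)
P1→{A,D,E} P2→{Q,R}

IESDS → P1:{A,D,E} P2:{Q,R}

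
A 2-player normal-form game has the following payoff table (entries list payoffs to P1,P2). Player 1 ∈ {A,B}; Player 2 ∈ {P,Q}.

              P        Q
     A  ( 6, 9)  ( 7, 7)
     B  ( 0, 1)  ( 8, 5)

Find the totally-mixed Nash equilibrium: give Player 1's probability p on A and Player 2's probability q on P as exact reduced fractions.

p=2/3, q=1/7

P1 indiff ⇒ q·6+(1-q)·7 = q·0+(1-q)·8 ⇒ q(6) = (1-q)(1) ⇒ q = 1/7
P2 indiff ⇒ p·9+(1-p)·1 = p·7+(1-p)·5 ⇒ p(2) = (1-p)(4) ⇒ p = 2/3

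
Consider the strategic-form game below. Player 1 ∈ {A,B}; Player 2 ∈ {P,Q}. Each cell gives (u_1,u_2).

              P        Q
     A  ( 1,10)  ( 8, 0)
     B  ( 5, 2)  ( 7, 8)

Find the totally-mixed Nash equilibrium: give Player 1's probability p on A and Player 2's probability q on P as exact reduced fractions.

p=3/8, q=1/5

P1 indiff ⇒ q·1+(1-q)·8 = q·5+(1-q)·7 ⇒ q(-4) = (1-q)(-1) ⇒ q = 1/5
P2 indiff ⇒ p·10+(1-p)·2 = p·0+(1-p)·8 ⇒ p(10) = (1-p)(6) ⇒ p = 3/8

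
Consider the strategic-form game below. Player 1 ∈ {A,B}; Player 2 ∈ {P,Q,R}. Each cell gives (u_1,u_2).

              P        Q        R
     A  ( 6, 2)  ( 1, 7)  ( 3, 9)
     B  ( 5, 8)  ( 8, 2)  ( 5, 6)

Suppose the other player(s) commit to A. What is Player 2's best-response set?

P2 best: {R}

u_2(P vs A) = 2
u_2(Q vs A) = 7
u_2(R vs A) = 9
max payoff 9 at {R}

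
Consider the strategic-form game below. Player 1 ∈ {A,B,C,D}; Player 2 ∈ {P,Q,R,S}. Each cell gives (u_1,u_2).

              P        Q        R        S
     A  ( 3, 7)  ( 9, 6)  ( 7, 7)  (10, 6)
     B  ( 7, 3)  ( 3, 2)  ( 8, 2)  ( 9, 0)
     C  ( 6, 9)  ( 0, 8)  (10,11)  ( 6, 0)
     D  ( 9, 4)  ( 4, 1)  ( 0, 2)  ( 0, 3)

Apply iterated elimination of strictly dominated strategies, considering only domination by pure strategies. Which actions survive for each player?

Survivors P1:{B,C,D} P2:{P,R}

P2 drop Q (P beats it: A:7>6 B:3>2 C:9>8 D:4>1)
P2 drop S (P beats it: A:7>6 B:3>0 C:9>0 D:4>3)
P1 drop A (B beats it: P:7>3 R:8>7)
P1→{B,C,D} P2→{P,R}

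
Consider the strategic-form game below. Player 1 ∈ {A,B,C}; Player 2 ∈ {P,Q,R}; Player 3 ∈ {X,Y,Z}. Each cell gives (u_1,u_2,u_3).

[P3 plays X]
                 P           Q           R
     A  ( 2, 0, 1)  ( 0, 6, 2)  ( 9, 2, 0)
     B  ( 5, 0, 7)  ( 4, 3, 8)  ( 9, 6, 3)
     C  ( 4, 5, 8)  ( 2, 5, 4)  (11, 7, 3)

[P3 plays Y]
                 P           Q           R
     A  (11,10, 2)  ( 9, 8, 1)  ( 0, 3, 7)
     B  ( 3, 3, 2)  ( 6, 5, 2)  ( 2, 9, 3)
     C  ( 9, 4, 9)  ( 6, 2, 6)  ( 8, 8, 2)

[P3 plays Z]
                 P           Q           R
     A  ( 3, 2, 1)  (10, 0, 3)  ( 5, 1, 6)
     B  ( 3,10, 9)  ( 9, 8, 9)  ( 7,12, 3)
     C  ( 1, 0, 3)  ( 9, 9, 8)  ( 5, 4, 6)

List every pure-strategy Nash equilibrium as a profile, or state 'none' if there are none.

(A,P,X): not NE [P1→B gives 5>2; P2→Q gives 6>0; P3→Y gives 2>1]
(A,P,Y): NE
(A,P,Z): not NE [P3→Y gives 2>1]
(A,Q,X): not NE [P1→B gives 4>0; P3→Z gives 3>2]
(A,Q,Y): not NE [P2→P gives 10>8; P3→Z gives 3>1]
(A,Q,Z): not NE [P2→P gives 2>0]
(A,R,X): not NE [P1→C gives 11>9; P2→Q gives 6>2; P3→Y gives 7>0]
(A,R,Y): not NE [P1→C gives 8>0; P2→P gives 10>3]
(A,R,Z): not NE [P1→B gives 7>5; P2→P gives 2>1; P3→Y gives 7>6]
(B,P,X): not NE [P2→R gives 6>0; P3→Z gives 9>7]
(B,P,Y): not NE [P1→A gives 11>3; P2→R gives 9>3; P3→Z gives 9>2]
(B,P,Z): not NE [P2→R gives 12>10]
(B,Q,X): not NE [P2→R gives 6>3; P3→Z gives 9>8]
(B,Q,Y): not NE [P1→A gives 9>6; P2→R gives 9>5; P3→Z gives 9>2]
(B,Q,Z): not NE [P1→A gives 10>9; P2→R gives 12>8]
(B,R,X): not NE [P1→C gives 11>9]
(B,R,Y): not NE [P1→C gives 8>2]
(B,R,Z): NE
(C,P,X): not NE [P1→B gives 5>4; P2→R gives 7>5; P3→Y gives 9>8]
(C,P,Y): not NE [P1→A gives 11>9; P2→R gives 8>4]
(C,P,Z): not NE [P1→B gives 3>1; P2→Q gives 9>0; P3→Y gives 9>3]
(C,Q,X): not NE [P1→B gives 4>2; P2→R gives 7>5; P3→Z gives 8>4]
(C,Q,Y): not NE [P1→A gives 9>6; P2→R gives 8>2; P3→Z gives 8>6]
(C,Q,Z): not NE [P1→A gives 10>9]
(C,R,X): not NE [P3→Z gives 6>3]
(C,R,Y): not NE [P3→Z gives 6>2]
(C,R,Z): not NE [P1→B gives 7>5; P2→Q gives 9>4]

PSNE = {(A,P,Y), (B,R,Z)}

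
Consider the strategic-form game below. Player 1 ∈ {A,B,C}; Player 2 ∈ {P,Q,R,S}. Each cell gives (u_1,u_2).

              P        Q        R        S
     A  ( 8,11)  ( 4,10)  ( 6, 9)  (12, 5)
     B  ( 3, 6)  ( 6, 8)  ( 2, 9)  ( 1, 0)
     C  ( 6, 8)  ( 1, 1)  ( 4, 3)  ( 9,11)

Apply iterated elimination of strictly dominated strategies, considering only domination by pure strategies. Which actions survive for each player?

Survivors P1:{A,B} P2:{P,Q,R}

P1 drop C (A beats it: P:8>6 Q:4>1 R:6>4 S:12>9)
P2 drop S (P beats it: A:11>5 B:6>0)
P1→{A,B} P2→{P,Q,R}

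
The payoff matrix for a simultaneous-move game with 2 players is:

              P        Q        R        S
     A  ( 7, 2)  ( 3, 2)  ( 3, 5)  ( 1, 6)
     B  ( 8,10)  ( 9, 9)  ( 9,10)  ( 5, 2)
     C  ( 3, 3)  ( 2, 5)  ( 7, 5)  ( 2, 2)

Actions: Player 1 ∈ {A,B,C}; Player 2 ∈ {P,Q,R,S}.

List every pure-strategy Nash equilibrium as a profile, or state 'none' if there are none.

(A,P): not NE [P1→B gives 8>7; P2→S gives 6>2]
(A,Q): not NE [P1→B gives 9>3; P2→S gives 6>2]
(A,R): not NE [P1→B gives 9>3; P2→S gives 6>5]
(A,S): not NE [P1→B gives 5>1]
(B,P): NE
(B,Q): not NE [P2→R gives 10>9]
(B,R): NE
(B,S): not NE [P2→R gives 10>2]
(C,P): not NE [P1→B gives 8>3; P2→R gives 5>3]
(C,Q): not NE [P1→B gives 9>2]
(C,R): not NE [P1→B gives 9>7]
(C,S): not NE [P1→B gives 5>2; P2→R gives 5>2]

PSNE = {(B,P), (B,R)}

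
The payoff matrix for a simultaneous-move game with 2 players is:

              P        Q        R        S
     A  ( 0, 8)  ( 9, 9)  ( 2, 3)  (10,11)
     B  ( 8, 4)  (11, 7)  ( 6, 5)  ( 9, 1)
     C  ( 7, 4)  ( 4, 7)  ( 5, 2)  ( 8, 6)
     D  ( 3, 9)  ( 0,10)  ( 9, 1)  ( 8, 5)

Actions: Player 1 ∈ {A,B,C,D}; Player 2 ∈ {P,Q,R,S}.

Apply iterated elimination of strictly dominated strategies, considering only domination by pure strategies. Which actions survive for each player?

IESDS → P1:{A,B} P2:{Q,S}

P1 drop C (B beats it: P:8>7 Q:11>4 R:6>5 S:9>8)
P2 drop P (Q beats it: A:9>8 B:7>4 D:10>9)
P2 drop R (Q beats it: A:9>3 B:7>5 D:10>1)
P1 drop D (A beats it: Q:9>0 S:10>8)
P1→{A,B} P2→{Q,S}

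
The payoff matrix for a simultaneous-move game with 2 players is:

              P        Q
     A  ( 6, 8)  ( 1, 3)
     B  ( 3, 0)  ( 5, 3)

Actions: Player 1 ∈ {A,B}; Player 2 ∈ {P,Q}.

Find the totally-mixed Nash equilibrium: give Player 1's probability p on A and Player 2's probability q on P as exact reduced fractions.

P1 indiff ⇒ q·6+(1-q)·1 = q·3+(1-q)·5 ⇒ q(3) = (1-q)(4) ⇒ q = 4/7
P2 indiff ⇒ p·8+(1-p)·0 = p·3+(1-p)·3 ⇒ p(5) = (1-p)(3) ⇒ p = 3/8

p=3/8, q=4/7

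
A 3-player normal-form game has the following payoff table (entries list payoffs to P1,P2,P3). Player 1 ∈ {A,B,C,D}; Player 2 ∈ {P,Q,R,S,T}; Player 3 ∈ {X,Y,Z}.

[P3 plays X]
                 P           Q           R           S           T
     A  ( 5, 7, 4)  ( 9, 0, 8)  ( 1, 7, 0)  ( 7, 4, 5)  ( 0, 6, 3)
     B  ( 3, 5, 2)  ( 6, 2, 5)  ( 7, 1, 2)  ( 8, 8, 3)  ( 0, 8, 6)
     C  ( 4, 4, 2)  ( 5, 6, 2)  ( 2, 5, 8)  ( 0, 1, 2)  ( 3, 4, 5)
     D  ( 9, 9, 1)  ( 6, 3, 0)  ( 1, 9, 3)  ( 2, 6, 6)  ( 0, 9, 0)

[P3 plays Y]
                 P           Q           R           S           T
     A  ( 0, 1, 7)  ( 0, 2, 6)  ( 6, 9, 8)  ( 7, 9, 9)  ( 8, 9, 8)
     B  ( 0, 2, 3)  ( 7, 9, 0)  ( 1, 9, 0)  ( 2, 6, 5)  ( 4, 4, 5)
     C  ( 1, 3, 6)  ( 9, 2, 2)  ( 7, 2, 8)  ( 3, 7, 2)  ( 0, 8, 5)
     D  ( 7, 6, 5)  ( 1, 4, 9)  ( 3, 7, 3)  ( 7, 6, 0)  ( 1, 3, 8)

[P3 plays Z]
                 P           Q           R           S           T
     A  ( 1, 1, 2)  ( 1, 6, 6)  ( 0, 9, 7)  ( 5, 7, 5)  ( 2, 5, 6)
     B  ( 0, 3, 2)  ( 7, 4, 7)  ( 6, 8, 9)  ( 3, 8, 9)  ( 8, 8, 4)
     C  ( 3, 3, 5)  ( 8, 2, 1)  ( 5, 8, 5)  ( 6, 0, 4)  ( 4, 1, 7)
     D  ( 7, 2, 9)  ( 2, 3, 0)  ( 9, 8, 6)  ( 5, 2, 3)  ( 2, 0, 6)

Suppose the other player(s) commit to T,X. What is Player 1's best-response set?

argmax u_1 = {C}

u_1(A vs T,X) = 0
u_1(B vs T,X) = 0
u_1(C vs T,X) = 3
u_1(D vs T,X) = 0
max payoff 3 at {C}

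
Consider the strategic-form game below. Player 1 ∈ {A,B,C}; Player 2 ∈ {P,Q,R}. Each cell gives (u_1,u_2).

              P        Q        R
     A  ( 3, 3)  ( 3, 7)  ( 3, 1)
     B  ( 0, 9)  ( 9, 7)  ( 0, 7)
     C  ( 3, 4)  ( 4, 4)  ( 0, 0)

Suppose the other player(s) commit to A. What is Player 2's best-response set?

argmax u_2 = {Q}

u_2(P vs A) = 3
u_2(Q vs A) = 7
u_2(R vs A) = 1
max payoff 7 at {Q}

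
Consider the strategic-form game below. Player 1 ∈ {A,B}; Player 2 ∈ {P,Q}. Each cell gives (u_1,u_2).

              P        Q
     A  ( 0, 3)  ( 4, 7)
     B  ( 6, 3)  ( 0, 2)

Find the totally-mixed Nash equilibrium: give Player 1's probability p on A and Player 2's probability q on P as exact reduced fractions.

P1 indiff ⇒ q·0+(1-q)·4 = q·6+(1-q)·0 ⇒ q(-6) = (1-q)(-4) ⇒ q = 2/5
P2 indiff ⇒ p·3+(1-p)·3 = p·7+(1-p)·2 ⇒ p(-4) = (1-p)(-1) ⇒ p = 1/5

P1 mixes 1/5 on A; P2 mixes 2/5 on P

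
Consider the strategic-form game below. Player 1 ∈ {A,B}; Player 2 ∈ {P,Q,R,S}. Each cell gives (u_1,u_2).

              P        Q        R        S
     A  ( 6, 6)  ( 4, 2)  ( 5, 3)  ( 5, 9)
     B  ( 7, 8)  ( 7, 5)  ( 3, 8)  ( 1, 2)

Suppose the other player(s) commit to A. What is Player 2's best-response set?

u_2(P vs A) = 6
u_2(Q vs A) = 2
u_2(R vs A) = 3
u_2(S vs A) = 9
max payoff 9 at {S}

argmax u_2 = {S}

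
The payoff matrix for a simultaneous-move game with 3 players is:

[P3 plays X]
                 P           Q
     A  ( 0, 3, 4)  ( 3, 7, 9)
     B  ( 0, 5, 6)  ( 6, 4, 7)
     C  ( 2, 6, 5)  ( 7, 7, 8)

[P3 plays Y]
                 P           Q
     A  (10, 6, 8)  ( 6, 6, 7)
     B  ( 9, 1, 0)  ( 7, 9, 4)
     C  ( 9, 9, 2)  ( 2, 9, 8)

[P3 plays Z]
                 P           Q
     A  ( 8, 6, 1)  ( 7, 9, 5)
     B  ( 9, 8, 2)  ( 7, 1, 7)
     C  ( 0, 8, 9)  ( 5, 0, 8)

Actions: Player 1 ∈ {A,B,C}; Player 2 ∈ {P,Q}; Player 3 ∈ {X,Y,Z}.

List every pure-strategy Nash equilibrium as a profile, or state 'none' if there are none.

NE set: (A,P,Y), (C,Q,X)

(A,P,X): not NE [P1→C gives 2>0; P2→Q gives 7>3; P3→Y gives 8>4]
(A,P,Y): NE
(A,P,Z): not NE [P1→B gives 9>8; P2→Q gives 9>6; P3→Y gives 8>1]
(A,Q,X): not NE [P1→C gives 7>3]
(A,Q,Y): not NE [P1→B gives 7>6; P3→X gives 9>7]
(A,Q,Z): not NE [P3→X gives 9>5]
(B,P,X): not NE [P1→C gives 2>0]
(B,P,Y): not NE [P1→A gives 10>9; P2→Q gives 9>1; P3→X gives 6>0]
(B,P,Z): not NE [P3→X gives 6>2]
(B,Q,X): not NE [P1→C gives 7>6; P2→P gives 5>4]
(B,Q,Y): not NE [P3→Z gives 7>4]
(B,Q,Z): not NE [P2→P gives 8>1]
(C,P,X): not NE [P2→Q gives 7>6; P3→Z gives 9>5]
(C,P,Y): not NE [P1→A gives 10>9; P3→Z gives 9>2]
(C,P,Z): not NE [P1→B gives 9>0]
(C,Q,X): NE
(C,Q,Y): not NE [P1→B gives 7>2]
(C,Q,Z): not NE [P1→B gives 7>5; P2→P gives 8>0]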